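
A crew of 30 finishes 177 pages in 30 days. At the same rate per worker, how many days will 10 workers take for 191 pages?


Days ∝ work / workers, so d₂ = d₁ × (m₁/m₂) × (w₂/w₁)
Workers factor (inverse): 30/10 = 3.0000
Work factor (direct): 191/177 ≈ 1.0791
d₂ = 30 × 30/10 × 191/177 = (30 × 30 × 191) / (10 × 177) = 171900/1770
≈ 97.12 days

97.12 days


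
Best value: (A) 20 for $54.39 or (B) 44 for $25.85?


Deal A: $54.39/20 = $2.7195/unit
Deal B: $25.85/44 = $0.5875/unit
B is cheaper per unit
= Deal B

Deal B


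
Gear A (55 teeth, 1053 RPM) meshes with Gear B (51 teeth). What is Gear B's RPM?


Gear ratio = 55:51 = 55:51
RPM_B = RPM_A × (teeth_A / teeth_B)
= 1053 × (55/51)
= 1135.6 RPM

1135.6 RPM


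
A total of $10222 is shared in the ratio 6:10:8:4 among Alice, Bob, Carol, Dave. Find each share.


Total parts = 6 + 10 + 8 + 4 = 28
Alice: 10222 × 6/28 = 2190.43
Bob: 10222 × 10/28 = 3650.71
Carol: 10222 × 8/28 = 2920.57
Dave: 10222 × 4/28 = 1460.29
= Alice: $2190.43, Bob: $3650.71, Carol: $2920.57, Dave: $1460.29

Alice: $2190.43, Bob: $3650.71, Carol: $2920.57, Dave: $1460.29


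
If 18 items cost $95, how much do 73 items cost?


Direct proportion: y/x = constant
k = 95/18 ≈ 5.2778
y₂ = k × 73 = 95 × 73 / 18 = 6935/18
≈ 385.28

385.28


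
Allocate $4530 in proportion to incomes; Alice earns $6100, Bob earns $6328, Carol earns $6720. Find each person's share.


Total income = 6100 + 6328 + 6720 = $19148
Alice: $4530 × 6100/19148 = $1443.13
Bob: $4530 × 6328/19148 = $1497.07
Carol: $4530 × 6720/19148 = $1589.81
= Alice: $1443.13, Bob: $1497.07, Carol: $1589.81

Alice: $1443.13, Bob: $1497.07, Carol: $1589.81


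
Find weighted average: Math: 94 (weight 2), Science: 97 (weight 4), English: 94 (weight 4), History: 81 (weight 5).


Numerator = 94×2 + 97×4 + 94×4 + 81×5
= 188 + 388 + 376 + 405
= 1357
Total weight = 15
Weighted avg = 1357/15
= 90.47

90.47


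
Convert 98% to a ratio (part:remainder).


98% means 98 parts out of 100; remainder = 2
Part : remainder = 98:2
GCD = 2
= 49:1

49:1


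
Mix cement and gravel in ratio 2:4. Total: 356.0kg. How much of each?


Total parts = 2 + 4 = 6
cement: 356.0 × 2/6 = 118.7kg
gravel: 356.0 × 4/6 = 237.3kg
= 118.7kg and 237.3kg

118.7kg and 237.3kg


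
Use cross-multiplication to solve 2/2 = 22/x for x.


Cross multiply: 2 × x = 2 × 22
2x = 44
x = 44 / 2
= 22.00

22.00


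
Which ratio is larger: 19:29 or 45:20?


19/29 = 0.6552
45/20 = 2.2500
0.6552 < 2.2500, so 19:29 is less
= 45:20

45:20


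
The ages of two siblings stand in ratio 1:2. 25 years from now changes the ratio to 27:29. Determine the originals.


Let A = 1k, B = 2k.
(1k + 25) / (2k + 25) = 27/29
Cross-multiply: 29(1k + 25) = 27(2k + 25)
29k + 725 = 54k + 675
29k - 54k = 675 - 725
-25k = -50
k = -50/-25 = 2
A = 1×2 = 2, B = 2×2 = 4
= A = 2, B = 4

A = 2, B = 4


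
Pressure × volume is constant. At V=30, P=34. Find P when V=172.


Inverse proportion: x × y = constant
k = 30 × 34 = 1020
y₂ = k / 172 = 1020 / 172
= 5.93

5.93


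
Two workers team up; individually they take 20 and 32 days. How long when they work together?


Rate of A = 1/20 per day
Rate of B = 1/32 per day
Combined rate = 1/20 + 1/32 = 52/640 ≈ 0.0813 per day
Days = 1 / combined rate = 640/52
≈ 12.31 days

12.31 days


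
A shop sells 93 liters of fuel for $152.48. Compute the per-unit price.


Unit rate = total / quantity
= 152.48 / 93
= $1.64 per unit

$1.64 per unit


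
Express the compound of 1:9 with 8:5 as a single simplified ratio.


Compound ratio = (1×8) : (9×5)
= 8:45
GCD = 1
= 8:45

8:45


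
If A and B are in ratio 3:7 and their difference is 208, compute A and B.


Let A = 3k, B = 7k.
7k - 3k = 208
4k = 208 → k = 208/4 = 52
A = 3×52 = 156, B = 7×52 = 364
= A = 156, B = 364

A = 156, B = 364


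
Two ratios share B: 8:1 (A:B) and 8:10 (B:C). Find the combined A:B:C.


Match B: multiply A:B by 8 → 64:8
Multiply B:C by 1 → 8:10
Combined: 64:8:10
GCD = 2
= 32:4:5

32:4:5


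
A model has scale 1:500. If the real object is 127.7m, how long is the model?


Model size = real / scale
= 127.7 / 500
= 0.2554 m

0.2554 m


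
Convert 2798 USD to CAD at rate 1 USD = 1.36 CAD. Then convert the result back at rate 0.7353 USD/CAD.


Amount × rate = 2798 × 1.36 = 3805.28 CAD
Round-trip: 3805.28 × 0.7353 = 2798.02 USD
= 3805.28 CAD, then 2798.02 USD

3805.28 CAD, then 2798.02 USD


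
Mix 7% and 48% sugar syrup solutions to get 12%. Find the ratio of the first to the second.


Let x parts of 7% mix with y parts of 48%.
7x + 48y = 12(x + y)
7x + 48y = 12x + 12y
x(7 - 12) = y(12 - 48)
x/y = (48 - 12)/(12 - 7) = 36/5
Simplify: 36:5
= 36:5

36:5


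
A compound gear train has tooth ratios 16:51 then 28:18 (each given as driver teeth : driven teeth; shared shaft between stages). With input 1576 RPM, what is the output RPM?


Stage 1: RPM_B = RPM_A × t_A/t_B = 1576 × 16/51 = 25216/51 ≈ 494.43
B and C share a shaft → RPM_C = RPM_B
Stage 2: RPM_D = RPM_C × t_C/t_D = RPM_A × (t_A×t_C)/(t_B×t_D)
Overall ratio = (16×28)/(51×18) = 448/918
RPM_D = 1576 × 448/918 = 706048/918
≈ 769.12 RPM

769.12 RPM


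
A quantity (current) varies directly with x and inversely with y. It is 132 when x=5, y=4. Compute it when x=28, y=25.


z = k·x/y
Solve for k using the known point: k = z·y/x = 132×4/5 = 528/5 = 105.6000
Now evaluate at x=28, y=25:
z = k × 28 / 25 = (528 × 28) / (5 × 25) = 14784/125
= 118.2720

118.2720


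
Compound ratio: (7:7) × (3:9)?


Compound ratio = (7×3) : (7×9)
= 21:63
GCD = 21
= 1:3

1:3


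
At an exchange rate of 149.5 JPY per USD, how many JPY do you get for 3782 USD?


Amount × rate = 3782 × 149.5
= 565409.00 JPY

565409.00 JPY


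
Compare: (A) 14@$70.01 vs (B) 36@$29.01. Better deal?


Deal A: $70.01/14 = $5.0007/unit
Deal B: $29.01/36 = $0.8058/unit
B is cheaper per unit
= Deal B

Deal B


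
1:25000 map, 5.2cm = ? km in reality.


Real distance = map distance × scale
= 5.2cm × 25000
= 130000 cm = 1300.0 m
= 1.300 km

1.300 km


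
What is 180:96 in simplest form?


GCD(180, 96) = 12
180/12 : 96/12
= 15:8

15:8


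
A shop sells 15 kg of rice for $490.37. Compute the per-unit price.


Unit rate = total / quantity
= 490.37 / 15
= $32.69 per unit

$32.69 per unit


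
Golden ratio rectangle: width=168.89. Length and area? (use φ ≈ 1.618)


φ = (1 + √5) / 2 ≈ 1.618
Length = width × φ = 168.89 × 1.618 = 273.26402
≈ 273.26
Area = width × length = 168.89 × 273.26402 = 46151.5603378 ≈ 46151.56
= Length: 273.26, Area: 46151.56

Length: 273.26, Area: 46151.56


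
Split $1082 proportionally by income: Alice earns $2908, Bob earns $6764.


Total income = 2908 + 6764 = $9672
Alice: $1082 × 2908/9672 = $325.32
Bob: $1082 × 6764/9672 = $756.68
= Alice: $325.32, Bob: $756.68

Alice: $325.32, Bob: $756.68


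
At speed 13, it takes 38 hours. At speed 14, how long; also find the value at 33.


Inverse proportion: x × y = constant
k = 13 × 38 = 494
At x=14: k/14 = 35.29
At x=33: k/33 = 14.97
= 35.29 and 14.97

35.29 and 14.97


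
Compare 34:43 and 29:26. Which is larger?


34/43 = 0.7907
29/26 = 1.1154
0.7907 < 1.1154, so 34:43 is less
= 29:26

29:26


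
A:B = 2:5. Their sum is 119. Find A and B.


Let A = 2k, B = 5k.
2k + 5k = 119
7k = 119 → k = 119/7 = 17
A = 2×17 = 34, B = 5×17 = 85
= A = 34, B = 85

A = 34, B = 85


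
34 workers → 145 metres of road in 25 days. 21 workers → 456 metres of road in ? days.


Days ∝ work / workers, so d₂ = d₁ × (m₁/m₂) × (w₂/w₁)
Workers factor (inverse): 34/21 ≈ 1.6190
Work factor (direct): 456/145 ≈ 3.1448
d₂ = 25 × 34/21 × 456/145 = (25 × 34 × 456) / (21 × 145) = 387600/3045
≈ 127.29 days

127.29 days


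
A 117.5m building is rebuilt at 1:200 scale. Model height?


Model size = real / scale
= 117.5 / 200
= 0.5875 m

0.5875 m


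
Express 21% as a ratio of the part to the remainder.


21% means 21 parts out of 100; remainder = 79
Part : remainder = 21:79
GCD = 1
= 21:79

21:79


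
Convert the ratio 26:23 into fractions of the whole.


Total parts = 26 + 23 = 49
First part: 26/49 = 26/49
Second part: 23/49 = 23/49
= 26/49 and 23/49

26/49 and 23/49


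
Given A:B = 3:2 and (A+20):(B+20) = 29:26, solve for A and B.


Let A = 3k, B = 2k.
(3k + 20) / (2k + 20) = 29/26
Cross-multiply: 26(3k + 20) = 29(2k + 20)
78k + 520 = 58k + 580
78k - 58k = 580 - 520
20k = 60
k = 60/20 = 3
A = 3×3 = 9, B = 2×3 = 6
= A = 9, B = 6

A = 9, B = 6


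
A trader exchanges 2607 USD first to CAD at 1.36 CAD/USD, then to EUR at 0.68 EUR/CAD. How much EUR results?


Step 1: 2607 USD × 1.36 = 3545.52 CAD
Step 2: 3545.52 CAD × 0.68 = 2410.95 EUR
Implied rate USD→EUR = 1.36 × 0.68 = 0.9248
= 2410.95 EUR

2410.95 EUR


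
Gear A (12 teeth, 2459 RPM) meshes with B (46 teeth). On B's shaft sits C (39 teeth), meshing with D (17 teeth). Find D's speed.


Stage 1: RPM_B = RPM_A × t_A/t_B = 2459 × 12/46 = 29508/46 ≈ 641.48
B and C share a shaft → RPM_C = RPM_B
Stage 2: RPM_D = RPM_C × t_C/t_D = RPM_A × (t_A×t_C)/(t_B×t_D)
Overall ratio = (12×39)/(46×17) = 468/782
RPM_D = 2459 × 468/782 = 1150812/782
≈ 1471.63 RPM

1471.63 RPM


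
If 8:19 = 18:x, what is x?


Cross multiply: 8 × x = 19 × 18
8x = 342
x = 342 / 8
= 42.75

42.75


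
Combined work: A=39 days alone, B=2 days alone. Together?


Rate of A = 1/39 per day
Rate of B = 1/2 per day
Combined rate = 1/39 + 1/2 = 41/78 ≈ 0.5256 per day
Days = 1 / combined rate = 78/41
≈ 1.90 days

1.90 days


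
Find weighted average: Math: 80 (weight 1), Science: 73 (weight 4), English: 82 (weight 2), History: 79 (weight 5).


Numerator = 80×1 + 73×4 + 82×2 + 79×5
= 80 + 292 + 164 + 395
= 931
Total weight = 12
Weighted avg = 931/12
= 77.58

77.58


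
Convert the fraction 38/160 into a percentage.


Percentage = (part / whole) × 100
= (38 / 160) × 100
= 23.75%

23.75%


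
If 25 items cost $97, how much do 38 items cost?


Direct proportion: y/x = constant
k = 97/25 = 3.8800
y₂ = k × 38 = 97 × 38 / 25 = 3686/25
= 147.44

147.44


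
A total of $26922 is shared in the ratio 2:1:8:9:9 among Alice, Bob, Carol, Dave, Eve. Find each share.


Total parts = 2 + 1 + 8 + 9 + 9 = 29
Alice: 26922 × 2/29 = 1856.69
Bob: 26922 × 1/29 = 928.34
Carol: 26922 × 8/29 = 7426.76
Dave: 26922 × 9/29 = 8355.10
Eve: 26922 × 9/29 = 8355.10
= Alice: $1856.69, Bob: $928.34, Carol: $7426.76, Dave: $8355.10, Eve: $8355.10

Alice: $1856.69, Bob: $928.34, Carol: $7426.76, Dave: $8355.10, Eve: $8355.10


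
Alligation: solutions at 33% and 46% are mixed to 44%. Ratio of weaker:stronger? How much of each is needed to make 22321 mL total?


Let x parts of 33% mix with y parts of 46%.
33x + 46y = 44(x + y)
33x + 46y = 44x + 44y
x(33 - 44) = y(44 - 46)
x/y = (46 - 44)/(44 - 33) = 2/11
Simplify: 2:11
Total parts = 13; one part = 22321/13 = 1717.00 mL
33% solution: 2×1717.00 = 3434.00 mL
46% solution: 11×1717.00 = 18887.00 mL
= ratio 2:11; 3434.00 mL and 18887.00 mL

ratio 2:11; 3434.00 mL and 18887.00 mL


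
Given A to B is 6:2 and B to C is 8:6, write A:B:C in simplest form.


Match B: multiply A:B by 8 → 48:16
Multiply B:C by 2 → 16:12
Combined: 48:16:12
GCD = 4
= 12:4:3

12:4:3


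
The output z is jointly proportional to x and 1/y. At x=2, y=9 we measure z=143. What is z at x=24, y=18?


z = k·x/y
Solve for k using the known point: k = z·y/x = 143×9/2 = 1287/2 = 643.5000
Now evaluate at x=24, y=18:
z = k × 24 / 18 = (1287 × 24) / (2 × 18) = 30888/36
= 858.0000

858.0000


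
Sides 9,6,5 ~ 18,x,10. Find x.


Scale factor = 18/9 = 2
Missing side = 6 × 2
= 12.0

12.0


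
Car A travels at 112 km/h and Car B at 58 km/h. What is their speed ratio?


Ratio = 112:58
GCD = 2
Simplified = 56:29
Time ratio (same distance) = 29:56
Speed ratio = 56:29

56:29


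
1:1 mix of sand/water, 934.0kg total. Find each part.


Total parts = 1 + 1 = 2
sand: 934.0 × 1/2 = 467.0kg
water: 934.0 × 1/2 = 467.0kg
= 467.0kg and 467.0kg

467.0kg and 467.0kg


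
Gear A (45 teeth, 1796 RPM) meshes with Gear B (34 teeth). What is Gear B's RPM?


Gear ratio = 45:34 = 45:34
RPM_B = RPM_A × (teeth_A / teeth_B)
= 1796 × (45/34)
= 2377.1 RPM

2377.1 RPM


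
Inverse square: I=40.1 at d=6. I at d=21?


I₁d₁² = I₂d₂²
I₂ = I₁ × (d₁/d₂)²
= 40.1 × (6/21)²
= 40.1 × 36/441
= 1443.6/441
≈ 3.2735

3.2735


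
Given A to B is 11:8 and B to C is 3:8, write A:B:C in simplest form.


Match B: multiply A:B by 3 → 33:24
Multiply B:C by 8 → 24:64
Combined: 33:24:64
GCD = 1
= 33:24:64

33:24:64


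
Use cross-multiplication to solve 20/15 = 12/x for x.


Cross multiply: 20 × x = 15 × 12
20x = 180
x = 180 / 20
= 9.00

9.00


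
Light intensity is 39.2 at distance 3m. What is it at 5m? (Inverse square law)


I₁d₁² = I₂d₂²
I₂ = I₁ × (d₁/d₂)²
= 39.2 × (3/5)²
= 39.2 × 9/25
= 352.8/25
= 14.1120

14.1120


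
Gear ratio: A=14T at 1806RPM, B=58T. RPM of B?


Gear ratio = 14:58 = 7:29
RPM_B = RPM_A × (teeth_A / teeth_B)
= 1806 × (14/58)
= 435.9 RPM

435.9 RPM


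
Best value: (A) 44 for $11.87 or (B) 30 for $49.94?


Deal A: $11.87/44 = $0.2698/unit
Deal B: $49.94/30 = $1.6647/unit
A is cheaper per unit
= Deal A

Deal A


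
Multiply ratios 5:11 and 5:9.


Compound ratio = (5×5) : (11×9)
= 25:99
GCD = 1
= 25:99

25:99


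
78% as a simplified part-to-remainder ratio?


78% means 78 parts out of 100; remainder = 22
Part : remainder = 78:22
GCD = 2
= 39:11

39:11


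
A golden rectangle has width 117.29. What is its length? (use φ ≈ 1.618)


φ = (1 + √5) / 2 ≈ 1.618
Length = width × φ = 117.29 × 1.618 = 189.77522
≈ 189.78

189.78


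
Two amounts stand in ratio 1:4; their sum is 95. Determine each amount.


Let A = 1k, B = 4k.
1k + 4k = 95
5k = 95 → k = 95/5 = 19
A = 1×19 = 19, B = 4×19 = 76
= A = 19, B = 76

A = 19, B = 76


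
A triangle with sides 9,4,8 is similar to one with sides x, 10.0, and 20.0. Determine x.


Scale factor = 10.0/4 = 2.5
Missing side = 9 × 2.5
= 22.5

22.5


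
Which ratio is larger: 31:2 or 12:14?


31/2 = 15.5000
12/14 = 0.8571
15.5000 > 0.8571, so 31:2 is greater
= 31:2

31:2


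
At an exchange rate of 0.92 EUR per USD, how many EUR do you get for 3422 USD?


Amount × rate = 3422 × 0.92
= 3148.24 EUR

3148.24 EUR


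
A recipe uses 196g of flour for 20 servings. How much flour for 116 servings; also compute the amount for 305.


Direct proportion: y/x = constant
k = 196/20 = 9.8000
y at x=116: k × 116 = 196 × 116 / 20 = 22736/20 = 1136.80
y at x=305: k × 305 = 196 × 305 / 20 = 59780/20 = 2989.00
= 1136.80 and 2989.00

1136.80 and 2989.00


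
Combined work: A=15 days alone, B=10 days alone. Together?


Rate of A = 1/15 per day
Rate of B = 1/10 per day
Combined rate = 1/15 + 1/10 = 25/150 ≈ 0.1667 per day
Days = 1 / combined rate = 150/25
= 6.00 days

6.00 days


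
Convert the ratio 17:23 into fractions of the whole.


Total parts = 17 + 23 = 40
First part: 17/40 = 17/40
Second part: 23/40 = 23/40
= 17/40 and 23/40

17/40 and 23/40


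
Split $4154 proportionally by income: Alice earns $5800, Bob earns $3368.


Total income = 5800 + 3368 = $9168
Alice: $4154 × 5800/9168 = $2627.97
Bob: $4154 × 3368/9168 = $1526.03
= Alice: $2627.97, Bob: $1526.03

Alice: $2627.97, Bob: $1526.03


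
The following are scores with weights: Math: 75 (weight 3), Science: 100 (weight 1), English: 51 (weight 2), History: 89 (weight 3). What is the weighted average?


Numerator = 75×3 + 100×1 + 51×2 + 89×3
= 225 + 100 + 102 + 267
= 694
Total weight = 9
Weighted avg = 694/9
= 77.11

77.11


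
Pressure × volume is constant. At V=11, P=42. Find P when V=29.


Inverse proportion: x × y = constant
k = 11 × 42 = 462
y₂ = k / 29 = 462 / 29
= 15.93

15.93


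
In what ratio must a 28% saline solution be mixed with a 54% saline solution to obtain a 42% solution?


Let x parts of 28% mix with y parts of 54%.
28x + 54y = 42(x + y)
28x + 54y = 42x + 42y
x(28 - 42) = y(42 - 54)
x/y = (54 - 42)/(42 - 28) = 12/14
Simplify: 6:7
= 6:7

6:7


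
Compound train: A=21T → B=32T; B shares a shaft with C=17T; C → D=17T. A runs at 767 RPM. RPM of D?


Stage 1: RPM_B = RPM_A × t_A/t_B = 767 × 21/32 = 16107/32 ≈ 503.34
B and C share a shaft → RPM_C = RPM_B
Stage 2: RPM_D = RPM_C × t_C/t_D = RPM_A × (t_A×t_C)/(t_B×t_D)
Overall ratio = (21×17)/(32×17) = 357/544
RPM_D = 767 × 357/544 = 273819/544
≈ 503.34 RPM

503.34 RPM


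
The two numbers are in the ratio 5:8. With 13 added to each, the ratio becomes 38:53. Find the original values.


Let A = 5k, B = 8k.
(5k + 13) / (8k + 13) = 38/53
Cross-multiply: 53(5k + 13) = 38(8k + 13)
265k + 689 = 304k + 494
265k - 304k = 494 - 689
-39k = -195
k = -195/-39 = 5
A = 5×5 = 25, B = 8×5 = 40
= A = 25, B = 40

A = 25, B = 40


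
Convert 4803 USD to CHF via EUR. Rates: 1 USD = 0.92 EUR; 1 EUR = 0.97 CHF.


Step 1: 4803 USD × 0.92 = 4418.76 EUR
Step 2: 4418.76 EUR × 0.97 = 4286.20 CHF
Implied rate USD→CHF = 0.92 × 0.97 = 0.8924
= 4286.20 CHF

4286.20 CHF


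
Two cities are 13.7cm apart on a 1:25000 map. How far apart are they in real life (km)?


Real distance = map distance × scale
= 13.7cm × 25000
= 342500 cm = 3425.0 m
= 3.425 km

3.425 km


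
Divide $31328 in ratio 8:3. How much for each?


Total parts = 8 + 3 = 11
Part 1: 31328 × 8/11 = 22784.00
Part 2: 31328 × 3/11 = 8544.00
= Part 1: $22784.00, Part 2: $8544.00

Part 1: $22784.00, Part 2: $8544.00


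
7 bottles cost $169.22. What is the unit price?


Unit rate = total / quantity
= 169.22 / 7
= $24.17 per unit

$24.17 per unit


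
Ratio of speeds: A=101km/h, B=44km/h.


Ratio = 101:44
GCD = 1
Simplified = 101:44
Time ratio (same distance) = 44:101
Speed ratio = 101:44

101:44


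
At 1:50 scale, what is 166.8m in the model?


Model size = real / scale
= 166.8 / 50
= 3.3360 m

3.3360 m


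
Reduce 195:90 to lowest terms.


GCD(195, 90) = 15
195/15 : 90/15
= 13:6

13:6


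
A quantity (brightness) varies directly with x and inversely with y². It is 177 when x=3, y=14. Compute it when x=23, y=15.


z = k·x/y²
Solve for k using the known point: k = z·y²/x = 177×196/3 = 34692/3 = 11564.0000
Now evaluate at x=23, y=15:
z = k × 23 / 225 = (34692 × 23) / (3 × 225) = 797916/675
≈ 1182.0978

1182.0978


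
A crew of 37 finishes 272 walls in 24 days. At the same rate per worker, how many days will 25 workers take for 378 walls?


Days ∝ work / workers, so d₂ = d₁ × (m₁/m₂) × (w₂/w₁)
Workers factor (inverse): 37/25 = 1.4800
Work factor (direct): 378/272 ≈ 1.3897
d₂ = 24 × 37/25 × 378/272 = (24 × 37 × 378) / (25 × 272) = 335664/6800
≈ 49.36 days

49.36 days


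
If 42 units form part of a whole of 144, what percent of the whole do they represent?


Percentage = (part / whole) × 100
= (42 / 144) × 100
≈ 29.17%

29.17%


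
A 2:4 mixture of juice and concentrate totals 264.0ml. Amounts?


Total parts = 2 + 4 = 6
juice: 264.0 × 2/6 = 88.0ml
concentrate: 264.0 × 4/6 = 176.0ml
= 88.0ml and 176.0ml

88.0ml and 176.0ml


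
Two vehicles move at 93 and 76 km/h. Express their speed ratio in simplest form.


Ratio = 93:76
GCD = 1
Simplified = 93:76
Time ratio (same distance) = 76:93
Speed ratio = 93:76

93:76


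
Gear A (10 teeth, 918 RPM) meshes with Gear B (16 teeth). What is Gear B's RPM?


Gear ratio = 10:16 = 5:8
RPM_B = RPM_A × (teeth_A / teeth_B)
= 918 × (10/16)
= 573.8 RPM

573.8 RPM


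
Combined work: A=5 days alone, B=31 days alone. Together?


Rate of A = 1/5 per day
Rate of B = 1/31 per day
Combined rate = 1/5 + 1/31 = 36/155 ≈ 0.2323 per day
Days = 1 / combined rate = 155/36
≈ 4.31 days

4.31 days


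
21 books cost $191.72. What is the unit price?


Unit rate = total / quantity
= 191.72 / 21
= $9.13 per unit

$9.13 per unit


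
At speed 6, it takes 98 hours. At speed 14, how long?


Inverse proportion: x × y = constant
k = 6 × 98 = 588
y₂ = k / 14 = 588 / 14
= 42.00

42.00


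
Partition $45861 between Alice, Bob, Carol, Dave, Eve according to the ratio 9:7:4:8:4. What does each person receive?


Total parts = 9 + 7 + 4 + 8 + 4 = 32
Alice: 45861 × 9/32 = 12898.41
Bob: 45861 × 7/32 = 10032.09
Carol: 45861 × 4/32 = 5732.63
Dave: 45861 × 8/32 = 11465.25
Eve: 45861 × 4/32 = 5732.63
= Alice: $12898.41, Bob: $10032.09, Carol: $5732.63, Dave: $11465.25, Eve: $5732.63

Alice: $12898.41, Bob: $10032.09, Carol: $5732.63, Dave: $11465.25, Eve: $5732.63


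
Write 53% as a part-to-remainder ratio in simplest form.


53% means 53 parts out of 100; remainder = 47
Part : remainder = 53:47
GCD = 1
= 53:47

53:47


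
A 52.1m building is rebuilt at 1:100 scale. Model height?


Model size = real / scale
= 52.1 / 100
= 0.5210 m

0.5210 m


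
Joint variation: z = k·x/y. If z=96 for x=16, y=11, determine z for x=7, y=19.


z = k·x/y
Solve for k using the known point: k = z·y/x = 96×11/16 = 1056/16 = 66.0000
Now evaluate at x=7, y=19:
z = k × 7 / 19 = (1056 × 7) / (16 × 19) = 7392/304
≈ 24.3158

24.3158


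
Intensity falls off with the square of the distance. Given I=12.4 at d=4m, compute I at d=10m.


I₁d₁² = I₂d₂²
I₂ = I₁ × (d₁/d₂)²
= 12.4 × (4/10)²
= 12.4 × 16/100
= 198.4/100
= 1.9840

1.9840


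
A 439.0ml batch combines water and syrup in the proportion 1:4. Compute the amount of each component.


Total parts = 1 + 4 = 5
water: 439.0 × 1/5 = 87.8ml
syrup: 439.0 × 4/5 = 351.2ml
= 87.8ml and 351.2ml

87.8ml and 351.2ml


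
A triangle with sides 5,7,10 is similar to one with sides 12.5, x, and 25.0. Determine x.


Scale factor = 12.5/5 = 2.5
Missing side = 7 × 2.5
= 17.5

17.5


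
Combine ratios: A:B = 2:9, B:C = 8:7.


Match B: multiply A:B by 8 → 16:72
Multiply B:C by 9 → 72:63
Combined: 16:72:63
GCD = 1
= 16:72:63

16:72:63


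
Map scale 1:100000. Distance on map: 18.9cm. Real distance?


Real distance = map distance × scale
= 18.9cm × 100000
= 1890000 cm = 18900.0 m
= 18.900 km

18.900 km


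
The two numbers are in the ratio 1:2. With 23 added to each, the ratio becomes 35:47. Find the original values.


Let A = 1k, B = 2k.
(1k + 23) / (2k + 23) = 35/47
Cross-multiply: 47(1k + 23) = 35(2k + 23)
47k + 1081 = 70k + 805
47k - 70k = 805 - 1081
-23k = -276
k = -276/-23 = 12
A = 1×12 = 12, B = 2×12 = 24
= A = 12, B = 24

A = 12, B = 24


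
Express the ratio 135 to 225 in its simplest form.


GCD(135, 225) = 45
135/45 : 225/45
= 3:5

3:5


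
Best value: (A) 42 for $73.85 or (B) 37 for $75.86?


Deal A: $73.85/42 = $1.7583/unit
Deal B: $75.86/37 = $2.0503/unit
A is cheaper per unit
= Deal A

Deal A


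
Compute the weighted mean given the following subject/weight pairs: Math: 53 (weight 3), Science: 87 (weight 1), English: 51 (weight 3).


Numerator = 53×3 + 87×1 + 51×3
= 159 + 87 + 153
= 399
Total weight = 7
Weighted avg = 399/7
= 57.00

57.00


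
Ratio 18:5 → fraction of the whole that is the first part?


Total parts = 18 + 5 = 23
First part: 18/23 = 18/23
= 18/23

18/23


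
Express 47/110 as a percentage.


Percentage = (part / whole) × 100
= (47 / 110) × 100
≈ 42.73%

42.73%


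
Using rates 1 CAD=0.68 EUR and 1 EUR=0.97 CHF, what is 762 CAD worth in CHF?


Step 1: 762 CAD × 0.68 = 518.16 EUR
Step 2: 518.16 EUR × 0.97 = 502.62 CHF
Implied rate CAD→CHF = 0.68 × 0.97 = 0.6596
= 502.62 CHF

502.62 CHF


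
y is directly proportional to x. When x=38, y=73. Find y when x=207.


Direct proportion: y/x = constant
k = 73/38 ≈ 1.9211
y₂ = k × 207 = 73 × 207 / 38 = 15111/38
≈ 397.66

397.66


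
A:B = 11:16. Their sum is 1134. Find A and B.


Let A = 11k, B = 16k.
11k + 16k = 1134
27k = 1134 → k = 1134/27 = 42
A = 11×42 = 462, B = 16×42 = 672
= A = 462, B = 672

A = 462, B = 672


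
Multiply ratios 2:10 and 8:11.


Compound ratio = (2×8) : (10×11)
= 16:110
GCD = 2
= 8:55

8:55


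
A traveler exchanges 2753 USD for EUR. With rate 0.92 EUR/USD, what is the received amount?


Amount × rate = 2753 × 0.92
= 2532.76 EUR

2532.76 EUR


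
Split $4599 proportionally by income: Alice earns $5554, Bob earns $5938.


Total income = 5554 + 5938 = $11492
Alice: $4599 × 5554/11492 = $2222.66
Bob: $4599 × 5938/11492 = $2376.34
= Alice: $2222.66, Bob: $2376.34

Alice: $2222.66, Bob: $2376.34


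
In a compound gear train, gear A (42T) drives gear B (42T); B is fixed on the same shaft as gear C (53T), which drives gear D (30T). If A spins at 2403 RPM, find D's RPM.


Stage 1: RPM_B = RPM_A × t_A/t_B = 2403 × 42/42 = 100926/42 = 2403.00
B and C share a shaft → RPM_C = RPM_B
Stage 2: RPM_D = RPM_C × t_C/t_D = RPM_A × (t_A×t_C)/(t_B×t_D)
Overall ratio = (42×53)/(42×30) = 2226/1260
RPM_D = 2403 × 2226/1260 = 5349078/1260
= 4245.30 RPM

4245.30 RPM


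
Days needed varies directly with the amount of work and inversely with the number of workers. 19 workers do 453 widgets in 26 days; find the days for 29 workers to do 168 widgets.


Days ∝ work / workers, so d₂ = d₁ × (m₁/m₂) × (w₂/w₁)
Workers factor (inverse): 19/29 ≈ 0.6552
Work factor (direct): 168/453 ≈ 0.3709
d₂ = 26 × 19/29 × 168/453 = (26 × 19 × 168) / (29 × 453) = 82992/13137
≈ 6.32 days

6.32 days


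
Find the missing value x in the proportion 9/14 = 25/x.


Cross multiply: 9 × x = 14 × 25
9x = 350
x = 350 / 9
= 38.89

38.89


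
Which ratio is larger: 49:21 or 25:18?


49/21 = 2.3333
25/18 = 1.3889
2.3333 > 1.3889, so 49:21 is greater
= 49:21

49:21


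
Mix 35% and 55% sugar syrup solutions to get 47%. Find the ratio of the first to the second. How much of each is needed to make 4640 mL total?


Let x parts of 35% mix with y parts of 55%.
35x + 55y = 47(x + y)
35x + 55y = 47x + 47y
x(35 - 47) = y(47 - 55)
x/y = (55 - 47)/(47 - 35) = 8/12
Simplify: 2:3
Total parts = 5; one part = 4640/5 = 928.00 mL
35% solution: 2×928.00 = 1856.00 mL
55% solution: 3×928.00 = 2784.00 mL
= ratio 2:3; 1856.00 mL and 2784.00 mL

ratio 2:3; 1856.00 mL and 2784.00 mL


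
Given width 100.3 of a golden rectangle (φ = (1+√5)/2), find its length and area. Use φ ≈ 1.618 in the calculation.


φ = (1 + √5) / 2 ≈ 1.618
Length = width × φ = 100.3 × 1.618 = 162.2854
≈ 162.29
Area = width × length = 100.3 × 162.2854 = 16277.22562 ≈ 16277.23
= Length: 162.29, Area: 16277.23

Length: 162.29, Area: 16277.23


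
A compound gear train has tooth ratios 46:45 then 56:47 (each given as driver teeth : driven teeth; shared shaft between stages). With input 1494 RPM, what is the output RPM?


Stage 1: RPM_B = RPM_A × t_A/t_B = 1494 × 46/45 = 68724/45 = 1527.20
B and C share a shaft → RPM_C = RPM_B
Stage 2: RPM_D = RPM_C × t_C/t_D = RPM_A × (t_A×t_C)/(t_B×t_D)
Overall ratio = (46×56)/(45×47) = 2576/2115
RPM_D = 1494 × 2576/2115 = 3848544/2115
≈ 1819.64 RPM

1819.64 RPM


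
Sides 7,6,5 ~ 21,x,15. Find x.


Scale factor = 21/7 = 3
Missing side = 6 × 3
= 18.0

18.0


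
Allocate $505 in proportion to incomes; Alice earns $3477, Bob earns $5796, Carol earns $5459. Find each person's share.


Total income = 3477 + 5796 + 5459 = $14732
Alice: $505 × 3477/14732 = $119.19
Bob: $505 × 5796/14732 = $198.68
Carol: $505 × 5459/14732 = $187.13
= Alice: $119.19, Bob: $198.68, Carol: $187.13

Alice: $119.19, Bob: $198.68, Carol: $187.13


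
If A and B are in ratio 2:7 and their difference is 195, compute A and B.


Let A = 2k, B = 7k.
7k - 2k = 195
5k = 195 → k = 195/5 = 39
A = 2×39 = 78, B = 7×39 = 273
= A = 78, B = 273

A = 78, B = 273


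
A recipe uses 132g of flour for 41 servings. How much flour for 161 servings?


Direct proportion: y/x = constant
k = 132/41 ≈ 3.2195
y₂ = k × 161 = 132 × 161 / 41 = 21252/41
≈ 518.34

518.34


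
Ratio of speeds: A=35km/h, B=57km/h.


Ratio = 35:57
GCD = 1
Simplified = 35:57
Time ratio (same distance) = 57:35
Speed ratio = 35:57

35:57


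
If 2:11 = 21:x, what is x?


Cross multiply: 2 × x = 11 × 21
2x = 231
x = 231 / 2
= 115.50

115.50


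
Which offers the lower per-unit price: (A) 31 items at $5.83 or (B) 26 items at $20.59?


Deal A: $5.83/31 = $0.1881/unit
Deal B: $20.59/26 = $0.7919/unit
A is cheaper per unit
= Deal A

Deal A


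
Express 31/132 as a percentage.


Percentage = (part / whole) × 100
= (31 / 132) × 100
≈ 23.48%

23.48%


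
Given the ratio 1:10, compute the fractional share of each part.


Total parts = 1 + 10 = 11
First part: 1/11 = 1/11
Second part: 10/11 = 10/11
= 1/11 and 10/11

1/11 and 10/11


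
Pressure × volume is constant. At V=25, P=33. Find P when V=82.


Inverse proportion: x × y = constant
k = 25 × 33 = 825
y₂ = k / 82 = 825 / 82
= 10.06

10.06


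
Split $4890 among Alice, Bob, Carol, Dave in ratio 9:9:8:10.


Total parts = 9 + 9 + 8 + 10 = 36
Alice: 4890 × 9/36 = 1222.50
Bob: 4890 × 9/36 = 1222.50
Carol: 4890 × 8/36 = 1086.67
Dave: 4890 × 10/36 = 1358.33
= Alice: $1222.50, Bob: $1222.50, Carol: $1086.67, Dave: $1358.33

Alice: $1222.50, Bob: $1222.50, Carol: $1086.67, Dave: $1358.33


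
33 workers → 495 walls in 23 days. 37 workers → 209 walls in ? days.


Days ∝ work / workers, so d₂ = d₁ × (m₁/m₂) × (w₂/w₁)
Workers factor (inverse): 33/37 ≈ 0.8919
Work factor (direct): 209/495 ≈ 0.4222
d₂ = 23 × 33/37 × 209/495 = (23 × 33 × 209) / (37 × 495) = 158631/18315
≈ 8.66 days

8.66 days


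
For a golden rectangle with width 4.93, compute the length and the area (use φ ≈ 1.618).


φ = (1 + √5) / 2 ≈ 1.618
Length = width × φ = 4.93 × 1.618 = 7.97674
≈ 7.98
Area = width × length = 4.93 × 7.97674 = 39.3253282 ≈ 39.33
= Length: 7.98, Area: 39.33

Length: 7.98, Area: 39.33


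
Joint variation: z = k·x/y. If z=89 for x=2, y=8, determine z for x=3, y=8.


z = k·x/y
Solve for k using the known point: k = z·y/x = 89×8/2 = 712/2 = 356.0000
Now evaluate at x=3, y=8:
z = k × 3 / 8 = (712 × 3) / (2 × 8) = 2136/16
= 133.5000

133.5000


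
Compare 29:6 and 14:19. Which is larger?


29/6 = 4.8333
14/19 = 0.7368
4.8333 > 0.7368, so 29:6 is greater
= 29:6

29:6


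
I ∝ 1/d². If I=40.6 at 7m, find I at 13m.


I₁d₁² = I₂d₂²
I₂ = I₁ × (d₁/d₂)²
= 40.6 × (7/13)²
= 40.6 × 49/169
= 1989.4/169
≈ 11.7716

11.7716


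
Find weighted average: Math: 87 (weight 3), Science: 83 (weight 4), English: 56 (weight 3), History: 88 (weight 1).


Numerator = 87×3 + 83×4 + 56×3 + 88×1
= 261 + 332 + 168 + 88
= 849
Total weight = 11
Weighted avg = 849/11
= 77.18

77.18


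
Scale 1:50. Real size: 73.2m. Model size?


Model size = real / scale
= 73.2 / 50
= 1.4640 m

1.4640 m


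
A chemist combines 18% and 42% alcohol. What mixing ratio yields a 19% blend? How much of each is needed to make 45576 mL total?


Let x parts of 18% mix with y parts of 42%.
18x + 42y = 19(x + y)
18x + 42y = 19x + 19y
x(18 - 19) = y(19 - 42)
x/y = (42 - 19)/(19 - 18) = 23/1
Simplify: 23:1
Total parts = 24; one part = 45576/24 = 1899.00 mL
18% solution: 23×1899.00 = 43677.00 mL
42% solution: 1×1899.00 = 1899.00 mL
= ratio 23:1; 43677.00 mL and 1899.00 mL

ratio 23:1; 43677.00 mL and 1899.00 mL


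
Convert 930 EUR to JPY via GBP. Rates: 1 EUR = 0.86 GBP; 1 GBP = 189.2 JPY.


Step 1: 930 EUR × 0.86 = 799.80 GBP
Step 2: 799.80 GBP × 189.2 = 151322.16 JPY
Implied rate EUR→JPY = 0.86 × 189.2 = 162.7120
= 151322.16 JPY

151322.16 JPY


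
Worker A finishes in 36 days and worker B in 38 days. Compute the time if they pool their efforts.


Rate of A = 1/36 per day
Rate of B = 1/38 per day
Combined rate = 1/36 + 1/38 = 74/1368 ≈ 0.0541 per day
Days = 1 / combined rate = 1368/74
≈ 18.49 days

18.49 days


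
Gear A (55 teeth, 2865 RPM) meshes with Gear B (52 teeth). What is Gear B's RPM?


Gear ratio = 55:52 = 55:52
RPM_B = RPM_A × (teeth_A / teeth_B)
= 2865 × (55/52)
= 3030.3 RPM

3030.3 RPM


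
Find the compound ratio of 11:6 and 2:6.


Compound ratio = (11×2) : (6×6)
= 22:36
GCD = 2
= 11:18

11:18


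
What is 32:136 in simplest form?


GCD(32, 136) = 8
32/8 : 136/8
= 4:17

4:17


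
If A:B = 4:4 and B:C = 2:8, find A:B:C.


Match B: multiply A:B by 2 → 8:8
Multiply B:C by 4 → 8:32
Combined: 8:8:32
GCD = 8
= 1:1:4

1:1:4


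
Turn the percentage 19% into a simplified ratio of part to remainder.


19% means 19 parts out of 100; remainder = 81
Part : remainder = 19:81
GCD = 1
= 19:81

19:81


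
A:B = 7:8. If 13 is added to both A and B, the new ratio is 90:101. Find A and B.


Let A = 7k, B = 8k.
(7k + 13) / (8k + 13) = 90/101
Cross-multiply: 101(7k + 13) = 90(8k + 13)
707k + 1313 = 720k + 1170
707k - 720k = 1170 - 1313
-13k = -143
k = -143/-13 = 11
A = 7×11 = 77, B = 8×11 = 88
= A = 77, B = 88

A = 77, B = 88


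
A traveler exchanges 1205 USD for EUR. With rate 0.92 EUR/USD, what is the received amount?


Amount × rate = 1205 × 0.92
= 1108.60 EUR

1108.60 EUR


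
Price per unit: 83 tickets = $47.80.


Unit rate = total / quantity
= 47.80 / 83
= $0.58 per unit

$0.58 per unit


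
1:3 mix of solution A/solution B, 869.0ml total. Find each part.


Total parts = 1 + 3 = 4
solution A: 869.0 × 1/4 = 217.3ml
solution B: 869.0 × 3/4 = 651.8ml
= 217.3ml and 651.8ml

217.3ml and 651.8ml


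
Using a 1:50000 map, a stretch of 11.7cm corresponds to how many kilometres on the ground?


Real distance = map distance × scale
= 11.7cm × 50000
= 585000 cm = 5850.0 m
= 5.850 km

5.850 km


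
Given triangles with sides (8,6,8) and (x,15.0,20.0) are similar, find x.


Scale factor = 15.0/6 = 2.5
Missing side = 8 × 2.5
= 20.0

20.0


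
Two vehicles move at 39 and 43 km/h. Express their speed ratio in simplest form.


Ratio = 39:43
GCD = 1
Simplified = 39:43
Time ratio (same distance) = 43:39
Speed ratio = 39:43

39:43


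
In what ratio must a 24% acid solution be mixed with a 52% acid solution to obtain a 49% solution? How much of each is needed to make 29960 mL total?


Let x parts of 24% mix with y parts of 52%.
24x + 52y = 49(x + y)
24x + 52y = 49x + 49y
x(24 - 49) = y(49 - 52)
x/y = (52 - 49)/(49 - 24) = 3/25
Simplify: 3:25
Total parts = 28; one part = 29960/28 = 1070.00 mL
24% solution: 3×1070.00 = 3210.00 mL
52% solution: 25×1070.00 = 26750.00 mL
= ratio 3:25; 3210.00 mL and 26750.00 mL

ratio 3:25; 3210.00 mL and 26750.00 mL


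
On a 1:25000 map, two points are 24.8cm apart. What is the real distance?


Real distance = map distance × scale
= 24.8cm × 25000
= 620000 cm = 6200.0 m
= 6.200 km

6.200 km


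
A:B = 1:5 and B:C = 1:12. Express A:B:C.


Match B: multiply A:B by 1 → 1:5
Multiply B:C by 5 → 5:60
Combined: 1:5:60
GCD = 1
= 1:5:60

1:5:60


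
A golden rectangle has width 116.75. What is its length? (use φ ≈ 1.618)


φ = (1 + √5) / 2 ≈ 1.618
Length = width × φ = 116.75 × 1.618 = 188.9015
≈ 188.90

188.90


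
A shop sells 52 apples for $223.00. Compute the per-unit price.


Unit rate = total / quantity
= 223.00 / 52
= $4.29 per unit

$4.29 per unit


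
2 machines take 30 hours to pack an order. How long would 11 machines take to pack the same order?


Inverse proportion: x × y = constant
k = 2 × 30 = 60
y₂ = k / 11 = 60 / 11
= 5.45

5.45


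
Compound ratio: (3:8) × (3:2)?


Compound ratio = (3×3) : (8×2)
= 9:16
GCD = 1
= 9:16

9:16


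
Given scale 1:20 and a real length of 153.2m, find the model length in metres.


Model size = real / scale
= 153.2 / 20
= 7.6600 m

7.6600 m


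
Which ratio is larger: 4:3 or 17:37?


4/3 = 1.3333
17/37 = 0.4595
1.3333 > 0.4595, so 4:3 is greater
= 4:3

4:3


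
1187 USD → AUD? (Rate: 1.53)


Amount × rate = 1187 × 1.53
= 1816.11 AUD

1816.11 AUD


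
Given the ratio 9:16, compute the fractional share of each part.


Total parts = 9 + 16 = 25
First part: 9/25 = 9/25
Second part: 16/25 = 16/25
= 9/25 and 16/25

9/25 and 16/25


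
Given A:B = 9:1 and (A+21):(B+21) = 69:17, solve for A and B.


Let A = 9k, B = 1k.
(9k + 21) / (1k + 21) = 69/17
Cross-multiply: 17(9k + 21) = 69(1k + 21)
153k + 357 = 69k + 1449
153k - 69k = 1449 - 357
84k = 1092
k = 1092/84 = 13
A = 9×13 = 117, B = 1×13 = 13
= A = 117, B = 13

A = 117, B = 13


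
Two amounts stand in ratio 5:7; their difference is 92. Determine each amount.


Let A = 5k, B = 7k.
7k - 5k = 92
2k = 92 → k = 92/2 = 46
A = 5×46 = 230, B = 7×46 = 322
= A = 230, B = 322

A = 230, B = 322


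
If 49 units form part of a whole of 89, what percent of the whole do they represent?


Percentage = (part / whole) × 100
= (49 / 89) × 100
≈ 55.06%

55.06%


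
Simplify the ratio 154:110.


GCD(154, 110) = 22
154/22 : 110/22
= 7:5

7:5


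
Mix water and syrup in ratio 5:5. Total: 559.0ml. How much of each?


Total parts = 5 + 5 = 10
water: 559.0 × 5/10 = 279.5ml
syrup: 559.0 × 5/10 = 279.5ml
= 279.5ml and 279.5ml

279.5ml and 279.5ml


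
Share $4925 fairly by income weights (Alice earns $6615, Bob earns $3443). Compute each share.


Total income = 6615 + 3443 = $10058
Alice: $4925 × 6615/10058 = $3239.10
Bob: $4925 × 3443/10058 = $1685.90
= Alice: $3239.10, Bob: $1685.90

Alice: $3239.10, Bob: $1685.90


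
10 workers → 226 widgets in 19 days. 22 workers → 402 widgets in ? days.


Days ∝ work / workers, so d₂ = d₁ × (m₁/m₂) × (w₂/w₁)
Workers factor (inverse): 10/22 ≈ 0.4545
Work factor (direct): 402/226 ≈ 1.7788
d₂ = 19 × 10/22 × 402/226 = (19 × 10 × 402) / (22 × 226) = 76380/4972
≈ 15.36 days

15.36 days


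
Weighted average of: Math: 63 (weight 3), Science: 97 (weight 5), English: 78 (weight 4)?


Numerator = 63×3 + 97×5 + 78×4
= 189 + 485 + 312
= 986
Total weight = 12
Weighted avg = 986/12
= 82.17

82.17


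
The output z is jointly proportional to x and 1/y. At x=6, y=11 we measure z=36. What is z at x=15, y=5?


z = k·x/y
Solve for k using the known point: k = z·y/x = 36×11/6 = 396/6 = 66.0000
Now evaluate at x=15, y=5:
z = k × 15 / 5 = (396 × 15) / (6 × 5) = 5940/30
= 198.0000

198.0000


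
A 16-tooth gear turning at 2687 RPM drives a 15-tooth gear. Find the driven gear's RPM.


Gear ratio = 16:15 = 16:15
RPM_B = RPM_A × (teeth_A / teeth_B)
= 2687 × (16/15)
= 2866.1 RPM

2866.1 RPM


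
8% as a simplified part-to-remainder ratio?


8% means 8 parts out of 100; remainder = 92
Part : remainder = 8:92
GCD = 4
= 2:23

2:23


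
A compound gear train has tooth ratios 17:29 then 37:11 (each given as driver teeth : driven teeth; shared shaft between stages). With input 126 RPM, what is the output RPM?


Stage 1: RPM_B = RPM_A × t_A/t_B = 126 × 17/29 = 2142/29 ≈ 73.86
B and C share a shaft → RPM_C = RPM_B
Stage 2: RPM_D = RPM_C × t_C/t_D = RPM_A × (t_A×t_C)/(t_B×t_D)
Overall ratio = (17×37)/(29×11) = 629/319
RPM_D = 126 × 629/319 = 79254/319
≈ 248.45 RPM

248.45 RPM


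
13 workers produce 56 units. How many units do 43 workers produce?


Direct proportion: y/x = constant
k = 56/13 ≈ 4.3077
y₂ = k × 43 = 56 × 43 / 13 = 2408/13
≈ 185.23

185.23


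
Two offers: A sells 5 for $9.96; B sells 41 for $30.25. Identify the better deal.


Deal A: $9.96/5 = $1.9920/unit
Deal B: $30.25/41 = $0.7378/unit
B is cheaper per unit
= Deal B

Deal B
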